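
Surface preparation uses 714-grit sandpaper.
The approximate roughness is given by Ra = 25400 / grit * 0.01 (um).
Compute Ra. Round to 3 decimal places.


Ra = 25400 / 714 * 0.01
= 254 / 714
= 0.356 um

0.356


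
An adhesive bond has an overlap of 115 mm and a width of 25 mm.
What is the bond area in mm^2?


Bond area = overlap * width
= 115 * 25
= 2875 mm^2

2875


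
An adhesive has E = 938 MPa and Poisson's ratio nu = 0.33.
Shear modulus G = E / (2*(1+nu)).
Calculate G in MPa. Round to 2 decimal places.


G = 938 / (2*(1+0.33))
= 938 / 2.66
= 352.63 MPa

352.63


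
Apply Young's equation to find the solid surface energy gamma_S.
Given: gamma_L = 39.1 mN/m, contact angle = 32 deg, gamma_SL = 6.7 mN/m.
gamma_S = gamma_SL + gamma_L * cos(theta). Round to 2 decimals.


theta_rad = 32 * pi/180 = 0.558505
gamma_S = 6.7 + 39.1 * cos(0.558505)
= 39.86 mN/m

39.86


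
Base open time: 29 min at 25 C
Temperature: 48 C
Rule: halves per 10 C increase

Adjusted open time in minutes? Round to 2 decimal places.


Acceleration = 2^((48-25)/10) = 4.9246
Open time = 29 / 4.9246 = 5.89 min

5.89


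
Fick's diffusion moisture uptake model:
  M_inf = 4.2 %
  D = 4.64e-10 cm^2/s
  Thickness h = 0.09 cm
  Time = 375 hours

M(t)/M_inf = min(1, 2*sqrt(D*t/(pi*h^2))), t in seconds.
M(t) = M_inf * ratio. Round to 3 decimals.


t_sec = 375 * 3600 = 1350000
ratio = 2*sqrt(4.64e-10*1350000/(pi*0.09^2))
= min(1, 0.313790)
= 0.313790
M(t) = 4.2 * 0.313790 = 1.318 %

1.318


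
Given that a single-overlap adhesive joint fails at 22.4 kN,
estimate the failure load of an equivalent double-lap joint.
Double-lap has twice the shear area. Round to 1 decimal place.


Double-lap factor = 2
Expected load = 22.4 * 2 = 44.8 kN

44.8


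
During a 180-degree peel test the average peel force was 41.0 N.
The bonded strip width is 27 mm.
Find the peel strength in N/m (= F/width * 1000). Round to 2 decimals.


Peel strength = F/width * 1000
= 41.0 / 27 * 1000
= 1518.52 N/m

1518.52


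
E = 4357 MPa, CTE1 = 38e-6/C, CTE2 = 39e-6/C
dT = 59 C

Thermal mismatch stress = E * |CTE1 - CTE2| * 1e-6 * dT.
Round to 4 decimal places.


= 4357 * 1e-6 * 59
= 0.2571 MPa

0.2571


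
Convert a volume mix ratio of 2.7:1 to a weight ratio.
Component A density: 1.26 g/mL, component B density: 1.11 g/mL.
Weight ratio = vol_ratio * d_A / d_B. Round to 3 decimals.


= 2.7 * 1.26 / 1.11 = 3.065

3.065


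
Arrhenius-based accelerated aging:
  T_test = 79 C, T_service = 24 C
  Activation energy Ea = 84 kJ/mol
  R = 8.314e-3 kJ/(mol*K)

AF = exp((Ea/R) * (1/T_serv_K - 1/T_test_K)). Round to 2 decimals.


T_test_K = 352.15, T_serv_K = 297.15
AF = exp((84/8.314e-3) * (1/297.15 - 1/352.15))
= 202.43

202.43


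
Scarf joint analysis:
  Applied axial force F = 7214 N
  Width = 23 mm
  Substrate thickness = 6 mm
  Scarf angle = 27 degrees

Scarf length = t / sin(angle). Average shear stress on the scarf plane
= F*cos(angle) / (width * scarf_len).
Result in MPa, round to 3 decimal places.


Scarf length = 6 / sin(27 deg) = 13.2161 mm
cos(27 deg) = 0.891007
Shear = 7214 * 0.891007 / (23 * 13.2161)
= 21.146 MPa

21.146


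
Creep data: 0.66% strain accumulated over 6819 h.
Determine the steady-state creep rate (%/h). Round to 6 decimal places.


Rate = 0.66 / 6819 = 0.000097 %/h

0.000097


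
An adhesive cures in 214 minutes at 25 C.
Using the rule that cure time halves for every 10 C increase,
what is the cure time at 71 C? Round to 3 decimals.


Factor = 2^((71 - 25) / 10) = 24.2515
Cure time = 214 / 24.2515
= 8.824 minutes

8.824


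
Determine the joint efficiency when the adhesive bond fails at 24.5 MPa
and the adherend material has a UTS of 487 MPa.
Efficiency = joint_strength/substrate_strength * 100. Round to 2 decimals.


Joint efficiency = 24.5 / 487 * 100
= 5.03%

5.03


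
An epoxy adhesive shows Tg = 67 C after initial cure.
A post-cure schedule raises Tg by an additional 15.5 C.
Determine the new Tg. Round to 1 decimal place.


New Tg = 67 + 15.5
= 82.5 C

82.5


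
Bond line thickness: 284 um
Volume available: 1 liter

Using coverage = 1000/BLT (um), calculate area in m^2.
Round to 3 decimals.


1 L = 1e6 mm^3, thickness = 284 um = 0.284 mm
Area = 1e6 / 0.284 mm^2 = (1e6 / 0.284) / 1e6 m^2 = 1000 / 284 m^2
= 3.521 m^2

3.521


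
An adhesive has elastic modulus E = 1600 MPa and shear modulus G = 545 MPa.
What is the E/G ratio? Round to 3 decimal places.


E/G = 1600 / 545 = 2.936

2.936


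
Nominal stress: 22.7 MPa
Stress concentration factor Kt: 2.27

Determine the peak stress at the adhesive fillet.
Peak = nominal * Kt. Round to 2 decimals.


Peak stress = 22.7 * 2.27
= 51.53 MPa

51.53


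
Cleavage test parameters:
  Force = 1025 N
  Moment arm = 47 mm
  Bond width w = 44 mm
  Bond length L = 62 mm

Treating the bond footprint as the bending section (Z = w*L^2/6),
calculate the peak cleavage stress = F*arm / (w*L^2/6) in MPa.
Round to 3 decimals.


M = 1025 * 47 = 48175 N*mm
Z = 44 * 62^2 / 6 = 169136 / 6 mm^3
sigma = M / Z = 6 * 48175 / 169136 = 289050 / 169136
= 1.709 MPa

1.709


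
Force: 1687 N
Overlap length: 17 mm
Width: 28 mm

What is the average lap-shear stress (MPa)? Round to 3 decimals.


Average shear stress = F / (overlap * width)
= 1687 / (17 * 28)
= 3.544 MPa

3.544


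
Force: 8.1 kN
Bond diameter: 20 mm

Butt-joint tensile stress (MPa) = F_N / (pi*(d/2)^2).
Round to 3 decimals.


F_N = 8.1 * 1000 = 8100.0 N
A = pi*(10.0)^2 = 314.1593 mm^2
stress = 8100.0 / 314.1593 = 25.783 MPa

25.783


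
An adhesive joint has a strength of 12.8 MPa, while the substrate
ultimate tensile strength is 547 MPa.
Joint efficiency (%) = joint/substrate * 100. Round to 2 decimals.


Efficiency = 12.8 / 547 * 100
= 2.34%

2.34


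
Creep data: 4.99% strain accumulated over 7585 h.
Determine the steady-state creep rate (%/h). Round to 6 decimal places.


Rate = 4.99 / 7585 = 0.000658 %/h

0.000658


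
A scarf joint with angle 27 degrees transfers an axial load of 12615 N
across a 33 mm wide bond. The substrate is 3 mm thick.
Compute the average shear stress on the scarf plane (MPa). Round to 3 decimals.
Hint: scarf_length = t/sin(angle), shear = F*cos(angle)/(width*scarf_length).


scarf_length = 3 / sin(27 deg) = 6.6081 mm
cos(27 deg) = 0.891007
shear stress = 12615 * 0.891007 / (33 * 6.6081)
= 51.544 MPa

51.544


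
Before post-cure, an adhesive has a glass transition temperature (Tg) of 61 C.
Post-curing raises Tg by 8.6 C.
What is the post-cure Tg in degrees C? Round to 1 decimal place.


Tg_post = Tg_base + delta_Tg
= 61 + 8.6
= 69.6 C

69.6


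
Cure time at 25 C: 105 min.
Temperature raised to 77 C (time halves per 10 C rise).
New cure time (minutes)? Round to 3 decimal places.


Acceleration factor = 2^(52/10) = 36.7583
New time = 105 / 36.7583 = 2.856 min

2.856


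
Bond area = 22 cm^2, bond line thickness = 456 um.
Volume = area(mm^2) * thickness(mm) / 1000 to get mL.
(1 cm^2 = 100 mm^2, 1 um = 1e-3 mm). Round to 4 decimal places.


area_mm2 = 22 * 100 = 2200
blt_mm = 456 * 1e-3 = 0.456
vol_mm3 = 2200 * 0.456 = 1003.2
vol_mL = 1003.2 / 1000 = 1.0032 mL

1.0032


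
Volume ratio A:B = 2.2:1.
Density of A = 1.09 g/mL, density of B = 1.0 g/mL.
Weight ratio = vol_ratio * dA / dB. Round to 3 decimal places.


Wt ratio = 2.2 * 1.09 / 1.0
= 2.398

2.398


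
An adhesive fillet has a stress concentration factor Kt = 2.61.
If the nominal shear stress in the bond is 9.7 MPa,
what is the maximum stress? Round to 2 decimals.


Max stress = 9.7 * 2.61 = 25.32 MPa

25.32


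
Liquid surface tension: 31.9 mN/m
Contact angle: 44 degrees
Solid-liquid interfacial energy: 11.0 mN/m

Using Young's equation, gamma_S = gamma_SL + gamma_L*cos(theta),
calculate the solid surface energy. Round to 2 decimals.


gamma_S = 11.0 + 31.9 * cos(44)
= 33.95 mN/m

33.95


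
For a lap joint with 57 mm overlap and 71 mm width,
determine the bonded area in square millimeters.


Area = 57 * 71 = 4047 mm^2

4047


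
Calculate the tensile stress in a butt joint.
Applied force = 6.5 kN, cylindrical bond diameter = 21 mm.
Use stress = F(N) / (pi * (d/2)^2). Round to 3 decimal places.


A = pi * 10.5^2 = 346.3606 mm^2
sigma = 6500.0 / 346.3606 = 18.767 MPa

18.767


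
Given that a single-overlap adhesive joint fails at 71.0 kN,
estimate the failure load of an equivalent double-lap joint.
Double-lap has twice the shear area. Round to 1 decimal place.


Double-lap factor = 2
Expected load = 71.0 * 2 = 142.0 kN

142.0


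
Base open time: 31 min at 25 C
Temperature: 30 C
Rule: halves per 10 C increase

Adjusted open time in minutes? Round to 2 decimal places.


Acceleration = 2^((30-25)/10) = 1.4142
Open time = 31 / 1.4142 = 21.92 min

21.92


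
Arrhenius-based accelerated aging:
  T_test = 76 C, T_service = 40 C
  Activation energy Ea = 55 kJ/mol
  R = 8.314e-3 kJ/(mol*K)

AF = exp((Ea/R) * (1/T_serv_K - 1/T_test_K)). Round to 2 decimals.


T_test_K = 349.15, T_serv_K = 313.15
AF = exp((55/8.314e-3) * (1/313.15 - 1/349.15))
= 8.83

8.83


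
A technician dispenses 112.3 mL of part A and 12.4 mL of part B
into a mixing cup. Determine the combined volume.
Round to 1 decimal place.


Combined volume = 112.3 + 12.4
= 124.7 mL

124.7


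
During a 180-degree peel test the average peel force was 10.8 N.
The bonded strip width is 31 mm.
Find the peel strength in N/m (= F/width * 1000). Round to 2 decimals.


Peel strength = F/width * 1000
= 10.8 / 31 * 1000
= 348.39 N/m

348.39


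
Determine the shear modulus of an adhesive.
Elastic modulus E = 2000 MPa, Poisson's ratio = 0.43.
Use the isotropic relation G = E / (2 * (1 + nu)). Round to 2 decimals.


G = 2000 / (2*(1+0.43)) = 2000 / 2.86
= 699.30 MPa

699.30


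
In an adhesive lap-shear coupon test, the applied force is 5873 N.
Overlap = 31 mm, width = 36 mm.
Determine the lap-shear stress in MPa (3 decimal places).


stress = F / (overlap * width)
= 5873 / (31 * 36)
= 5.263 MPa

5.263


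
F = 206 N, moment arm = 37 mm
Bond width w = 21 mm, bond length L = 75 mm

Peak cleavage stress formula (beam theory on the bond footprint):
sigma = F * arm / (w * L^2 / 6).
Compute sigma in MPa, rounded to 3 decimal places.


sigma = (206 * 37) / (21 * 5625 / 6)
= 7622 * 6 / 118125
= 45732 / 118125
= 0.387 MPa

0.387


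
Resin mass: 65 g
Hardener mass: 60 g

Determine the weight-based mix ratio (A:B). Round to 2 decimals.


Ratio = 65 / 60 = 1.08

1.08


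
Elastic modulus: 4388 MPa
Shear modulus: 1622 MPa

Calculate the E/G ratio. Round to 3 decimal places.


E / G = 4388 / 1622 = 2.705

2.705


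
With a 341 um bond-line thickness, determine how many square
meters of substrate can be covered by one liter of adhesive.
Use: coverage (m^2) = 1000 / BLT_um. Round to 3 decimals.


Coverage = 1000 / 341 = 2.933 m^2

2.933


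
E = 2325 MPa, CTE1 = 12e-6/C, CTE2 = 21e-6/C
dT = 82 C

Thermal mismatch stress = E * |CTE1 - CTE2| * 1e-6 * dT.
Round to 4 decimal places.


= 2325 * 9e-6 * 82
= 1.7159 MPa

1.7159


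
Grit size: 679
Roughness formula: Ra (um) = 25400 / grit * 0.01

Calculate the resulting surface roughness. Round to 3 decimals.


Ra = 25400 / 679 * 0.01
= 0.374 um

0.374


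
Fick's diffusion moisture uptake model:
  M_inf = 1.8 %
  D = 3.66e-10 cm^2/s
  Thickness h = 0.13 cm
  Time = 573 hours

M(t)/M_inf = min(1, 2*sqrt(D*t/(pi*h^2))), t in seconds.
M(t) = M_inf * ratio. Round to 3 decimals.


t_sec = 573 * 3600 = 2062800
ratio = 2*sqrt(3.66e-10*2062800/(pi*0.13^2))
= min(1, 0.238496)
= 0.238496
M(t) = 1.8 * 0.238496 = 0.429 %

0.429


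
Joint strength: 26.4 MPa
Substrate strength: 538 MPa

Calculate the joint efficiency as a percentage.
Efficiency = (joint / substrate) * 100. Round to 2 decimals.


Efficiency = (26.4 / 538) * 100 = 4.91%

4.91


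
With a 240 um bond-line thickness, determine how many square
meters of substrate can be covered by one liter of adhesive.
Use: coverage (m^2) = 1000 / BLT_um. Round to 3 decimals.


Coverage = 1000 / 240 = 4.167 m^2

4.167


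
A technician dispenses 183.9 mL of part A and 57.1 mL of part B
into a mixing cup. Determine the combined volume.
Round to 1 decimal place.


Combined volume = 183.9 + 57.1
= 241.0 mL

241.0


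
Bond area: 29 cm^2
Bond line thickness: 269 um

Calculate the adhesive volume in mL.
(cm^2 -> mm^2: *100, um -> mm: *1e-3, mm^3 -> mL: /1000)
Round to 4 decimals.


V = 29*100 * 269*1e-3 / 1000
= 0.7801 mL

0.7801


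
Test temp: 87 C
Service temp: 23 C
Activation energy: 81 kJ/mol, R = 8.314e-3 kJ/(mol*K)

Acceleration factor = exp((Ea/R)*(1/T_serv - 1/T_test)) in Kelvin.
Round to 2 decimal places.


AF = exp((81/0.008314)*(1/296.15 - 1/360.15))
= 345.85

345.85


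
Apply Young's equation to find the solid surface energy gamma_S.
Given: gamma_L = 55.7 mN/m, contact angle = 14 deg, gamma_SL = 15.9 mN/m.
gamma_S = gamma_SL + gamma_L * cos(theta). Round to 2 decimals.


theta_rad = 14 * pi/180 = 0.244346
gamma_S = 15.9 + 55.7 * cos(0.244346)
= 69.95 mN/m

69.95


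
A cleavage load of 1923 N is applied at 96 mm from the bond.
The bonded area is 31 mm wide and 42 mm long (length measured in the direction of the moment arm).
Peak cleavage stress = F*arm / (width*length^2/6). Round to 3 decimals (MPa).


Moment = 1923 * 96 = 184608 N*mm
Section modulus = 31 * 1764 / 6 = 54684 / 6 mm^3
Stress = 184608 / (54684 / 6) = 1107648 / 54684
= 20.255 MPa

20.255


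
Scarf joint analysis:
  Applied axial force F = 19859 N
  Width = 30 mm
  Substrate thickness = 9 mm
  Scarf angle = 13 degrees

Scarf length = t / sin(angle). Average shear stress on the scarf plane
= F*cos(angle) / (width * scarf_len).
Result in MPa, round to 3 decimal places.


Scarf length = 9 / sin(13 deg) = 40.0087 mm
cos(13 deg) = 0.974370
Shear = 19859 * 0.974370 / (30 * 40.0087)
= 16.122 MPa

16.122


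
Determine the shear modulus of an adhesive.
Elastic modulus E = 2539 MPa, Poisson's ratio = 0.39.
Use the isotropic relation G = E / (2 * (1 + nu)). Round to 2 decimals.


G = 2539 / (2*(1+0.39)) = 2539 / 2.78
= 913.31 MPa

913.31


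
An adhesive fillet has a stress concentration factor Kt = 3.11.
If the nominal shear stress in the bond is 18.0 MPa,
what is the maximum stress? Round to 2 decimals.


Max stress = 18.0 * 3.11 = 55.98 MPa

55.98


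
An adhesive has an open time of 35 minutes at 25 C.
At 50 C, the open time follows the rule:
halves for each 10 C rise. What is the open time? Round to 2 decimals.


Factor = 2^((50-25)/10) = 5.6569
Open time = 35 / 5.6569 = 6.19 min

6.19


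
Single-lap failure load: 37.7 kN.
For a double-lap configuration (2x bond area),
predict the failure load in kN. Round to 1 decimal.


Failure load = 37.7 * 2 = 75.4 kN

75.4


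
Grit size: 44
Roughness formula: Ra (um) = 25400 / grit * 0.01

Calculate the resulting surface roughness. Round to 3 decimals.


Ra = 25400 / 44 * 0.01
= 5.773 um

5.773


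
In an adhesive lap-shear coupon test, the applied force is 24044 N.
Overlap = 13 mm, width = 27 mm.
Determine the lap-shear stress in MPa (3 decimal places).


stress = F / (overlap * width)
= 24044 / (13 * 27)
= 68.501 MPa

68.501


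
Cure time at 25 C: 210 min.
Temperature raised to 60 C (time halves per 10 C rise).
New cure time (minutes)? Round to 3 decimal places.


Acceleration factor = 2^(35/10) = 11.3137
New time = 210 / 11.3137 = 18.562 min

18.562


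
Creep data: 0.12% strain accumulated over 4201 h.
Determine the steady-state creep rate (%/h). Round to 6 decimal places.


Rate = 0.12 / 4201 = 0.000029 %/h

0.000029


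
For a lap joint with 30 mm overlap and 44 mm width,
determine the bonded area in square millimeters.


Area = 30 * 44 = 1320 mm^2

1320


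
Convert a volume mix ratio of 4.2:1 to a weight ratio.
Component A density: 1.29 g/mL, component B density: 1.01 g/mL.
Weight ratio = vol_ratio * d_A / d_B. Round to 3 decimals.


= 4.2 * 1.29 / 1.01 = 5.364

5.364


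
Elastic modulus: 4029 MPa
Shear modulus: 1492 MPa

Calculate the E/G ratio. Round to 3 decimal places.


E / G = 4029 / 1492 = 2.700

2.700


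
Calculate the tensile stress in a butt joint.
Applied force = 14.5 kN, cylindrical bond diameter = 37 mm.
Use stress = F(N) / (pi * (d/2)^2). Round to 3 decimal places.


A = pi * 18.5^2 = 1075.2101 mm^2
sigma = 14500.0 / 1075.2101 = 13.486 MPa

13.486


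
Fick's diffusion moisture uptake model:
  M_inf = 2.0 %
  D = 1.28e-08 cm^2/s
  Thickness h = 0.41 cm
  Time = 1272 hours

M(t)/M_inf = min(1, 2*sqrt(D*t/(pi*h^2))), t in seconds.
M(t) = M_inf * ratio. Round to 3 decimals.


t_sec = 1272 * 3600 = 4579200
ratio = 2*sqrt(1.28e-08*4579200/(pi*0.41^2))
= min(1, 0.666302)
= 0.666302
M(t) = 2.0 * 0.666302 = 1.333 %

1.333


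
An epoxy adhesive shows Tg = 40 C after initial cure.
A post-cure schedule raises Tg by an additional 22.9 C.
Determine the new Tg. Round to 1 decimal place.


New Tg = 40 + 22.9
= 62.9 C

62.9


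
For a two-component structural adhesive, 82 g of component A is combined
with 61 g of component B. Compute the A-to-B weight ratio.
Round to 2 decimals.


Weight ratio A:B = 82 / 61
= 1.34

1.34


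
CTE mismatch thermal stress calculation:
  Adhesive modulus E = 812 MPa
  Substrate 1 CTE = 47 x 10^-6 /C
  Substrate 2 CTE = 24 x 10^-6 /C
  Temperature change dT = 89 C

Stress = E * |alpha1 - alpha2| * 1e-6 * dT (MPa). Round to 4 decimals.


delta_alpha = |47 - 24| = 23 x 10^-6/C
Stress = 812 * 23e-6 * 89
= 1.6622 MPa

1.6622


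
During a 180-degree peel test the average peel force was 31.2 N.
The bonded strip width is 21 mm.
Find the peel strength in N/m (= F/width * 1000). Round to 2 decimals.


Peel strength = F/width * 1000
= 31.2 / 21 * 1000
= 1485.71 N/m

1485.71


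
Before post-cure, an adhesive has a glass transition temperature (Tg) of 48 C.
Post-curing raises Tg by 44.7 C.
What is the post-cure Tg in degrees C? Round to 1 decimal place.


Tg_post = Tg_base + delta_Tg
= 48 + 44.7
= 92.7 C

92.7


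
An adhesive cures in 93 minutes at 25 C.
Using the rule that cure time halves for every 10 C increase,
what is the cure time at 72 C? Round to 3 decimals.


Factor = 2^((72 - 25) / 10) = 25.9921
Cure time = 93 / 25.9921
= 3.578 minutes

3.578


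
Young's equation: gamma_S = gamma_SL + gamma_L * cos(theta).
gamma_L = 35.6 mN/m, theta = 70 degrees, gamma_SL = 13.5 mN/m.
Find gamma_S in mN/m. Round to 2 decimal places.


cos(70 deg) = 0.342020
gamma_S = 13.5 + 35.6 * 0.342020
= 25.68 mN/m

25.68


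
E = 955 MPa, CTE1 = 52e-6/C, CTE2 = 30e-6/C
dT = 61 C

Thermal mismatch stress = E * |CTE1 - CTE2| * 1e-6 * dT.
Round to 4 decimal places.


= 955 * 22e-6 * 61
= 1.2816 MPa

1.2816


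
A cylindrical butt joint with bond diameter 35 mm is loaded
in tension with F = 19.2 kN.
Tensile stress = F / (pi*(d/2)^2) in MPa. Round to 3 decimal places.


Area = pi * (35/2)^2 = 962.1128 mm^2
Stress = 19.2*1000 / 962.1128
= 19.956 MPa

19.956


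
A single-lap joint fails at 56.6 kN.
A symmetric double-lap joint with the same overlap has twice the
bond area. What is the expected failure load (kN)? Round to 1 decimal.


Double-lap load = 2 * 56.6 = 113.2 kN

113.2


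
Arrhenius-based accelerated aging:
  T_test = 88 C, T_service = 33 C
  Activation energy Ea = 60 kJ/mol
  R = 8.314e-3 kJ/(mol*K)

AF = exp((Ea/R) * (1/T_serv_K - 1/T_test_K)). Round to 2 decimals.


T_test_K = 361.15, T_serv_K = 306.15
AF = exp((60/8.314e-3) * (1/306.15 - 1/361.15))
= 36.23

36.23


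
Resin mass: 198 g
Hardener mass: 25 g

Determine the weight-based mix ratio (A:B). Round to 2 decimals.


Ratio = 198 / 25 = 7.92

7.92


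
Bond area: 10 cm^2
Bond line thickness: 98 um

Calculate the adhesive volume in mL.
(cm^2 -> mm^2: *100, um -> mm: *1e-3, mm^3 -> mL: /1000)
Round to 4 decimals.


V = 10*100 * 98*1e-3 / 1000
= 0.0980 mL

0.0980


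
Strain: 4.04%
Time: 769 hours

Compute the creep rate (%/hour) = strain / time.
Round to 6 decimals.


Creep rate = 4.04 / 769
= 0.005254 %/h

0.005254


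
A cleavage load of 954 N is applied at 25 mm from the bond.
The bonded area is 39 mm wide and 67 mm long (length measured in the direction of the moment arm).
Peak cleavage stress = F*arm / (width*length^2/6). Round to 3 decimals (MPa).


Moment = 954 * 25 = 23850 N*mm
Section modulus = 39 * 4489 / 6 = 175071 / 6 mm^3
Stress = 23850 / (175071 / 6) = 143100 / 175071
= 0.817 MPa

0.817


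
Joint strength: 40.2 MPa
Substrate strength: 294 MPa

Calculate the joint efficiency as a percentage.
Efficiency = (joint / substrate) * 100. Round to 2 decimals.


Efficiency = (40.2 / 294) * 100 = 13.67%

13.67


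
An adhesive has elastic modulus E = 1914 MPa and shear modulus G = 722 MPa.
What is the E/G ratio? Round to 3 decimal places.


E/G = 1914 / 722 = 2.651

2.651


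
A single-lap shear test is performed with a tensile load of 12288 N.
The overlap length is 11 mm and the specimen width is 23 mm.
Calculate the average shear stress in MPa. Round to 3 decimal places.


Shear stress = F / (overlap * width)
= 12288 / (11 * 23)
= 12288 / 253
= 48.569 MPa

48.569


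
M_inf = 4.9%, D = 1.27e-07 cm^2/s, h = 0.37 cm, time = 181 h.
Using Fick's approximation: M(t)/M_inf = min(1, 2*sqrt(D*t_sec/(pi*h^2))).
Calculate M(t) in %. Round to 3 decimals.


t = 651600 s
ratio = min(1, 2*sqrt(1.27e-07*651600/(pi*0.1369)))
= 0.877295
M(t) = 4.9 * 0.877295 = 4.299%

4.299


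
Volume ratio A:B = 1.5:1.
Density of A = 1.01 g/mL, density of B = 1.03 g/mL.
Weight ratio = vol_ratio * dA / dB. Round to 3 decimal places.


Wt ratio = 1.5 * 1.01 / 1.03
= 1.471

1.471


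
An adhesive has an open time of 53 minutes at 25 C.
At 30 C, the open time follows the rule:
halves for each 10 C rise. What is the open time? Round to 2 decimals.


Factor = 2^((30-25)/10) = 1.4142
Open time = 53 / 1.4142 = 37.48 min

37.48


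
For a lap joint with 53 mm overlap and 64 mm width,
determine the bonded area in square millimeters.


Area = 53 * 64 = 3392 mm^2

3392


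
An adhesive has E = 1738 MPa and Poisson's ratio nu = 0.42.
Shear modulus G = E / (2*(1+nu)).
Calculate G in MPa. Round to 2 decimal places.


G = 1738 / (2*(1+0.42))
= 1738 / 2.84
= 611.97 MPa

611.97


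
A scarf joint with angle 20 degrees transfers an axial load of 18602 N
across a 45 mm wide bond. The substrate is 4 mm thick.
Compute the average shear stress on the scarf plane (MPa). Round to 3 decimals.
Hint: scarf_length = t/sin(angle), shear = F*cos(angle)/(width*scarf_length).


scarf_length = 4 / sin(20 deg) = 11.6952 mm
cos(20 deg) = 0.939693
shear stress = 18602 * 0.939693 / (45 * 11.6952)
= 33.214 MPa

33.214


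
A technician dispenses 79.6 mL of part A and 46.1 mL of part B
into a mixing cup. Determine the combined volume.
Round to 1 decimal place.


Combined volume = 79.6 + 46.1
= 125.7 mL

125.7


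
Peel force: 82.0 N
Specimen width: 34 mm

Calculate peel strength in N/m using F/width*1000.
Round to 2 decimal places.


Peel strength = 82.0 / 34 * 1000 = 2411.76 N/m

2411.76


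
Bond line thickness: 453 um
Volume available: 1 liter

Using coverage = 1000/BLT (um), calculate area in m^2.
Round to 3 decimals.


1 L = 1e6 mm^3, thickness = 453 um = 0.453 mm
Area = 1e6 / 0.453 mm^2 = (1e6 / 0.453) / 1e6 m^2 = 1000 / 453 m^2
= 2.208 m^2

2.208


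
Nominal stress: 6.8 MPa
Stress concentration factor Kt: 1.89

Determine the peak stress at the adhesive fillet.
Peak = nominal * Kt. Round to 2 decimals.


Peak stress = 6.8 * 1.89
= 12.85 MPa

12.85


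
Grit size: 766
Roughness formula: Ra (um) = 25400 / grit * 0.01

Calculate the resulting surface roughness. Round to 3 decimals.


Ra = 25400 / 766 * 0.01
= 0.332 um

0.332


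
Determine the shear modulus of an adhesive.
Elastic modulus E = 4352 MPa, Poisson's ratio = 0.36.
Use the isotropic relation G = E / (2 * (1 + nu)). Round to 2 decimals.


G = 4352 / (2*(1+0.36)) = 4352 / 2.72
= 1600.00 MPa

1600.00


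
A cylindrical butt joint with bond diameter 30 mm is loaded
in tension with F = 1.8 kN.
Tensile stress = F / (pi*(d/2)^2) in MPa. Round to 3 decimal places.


Area = pi * (30/2)^2 = 706.8583 mm^2
Stress = 1.8*1000 / 706.8583
= 2.546 MPa

2.546


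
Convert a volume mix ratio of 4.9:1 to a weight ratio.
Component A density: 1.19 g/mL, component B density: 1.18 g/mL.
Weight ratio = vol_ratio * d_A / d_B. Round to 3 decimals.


= 4.9 * 1.19 / 1.18 = 4.942

4.942


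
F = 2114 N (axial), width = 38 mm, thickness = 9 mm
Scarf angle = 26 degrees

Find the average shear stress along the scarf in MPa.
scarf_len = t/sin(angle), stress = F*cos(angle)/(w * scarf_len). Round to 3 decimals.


scarf_len = 9/sin(26 deg) = 20.5305
cos(26 deg) = 0.898794
stress = 2114*0.898794/(38*20.5305) = 2.435 MPa

2.435


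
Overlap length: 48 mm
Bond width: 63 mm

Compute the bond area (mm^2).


Bond area = 48 * 63 = 3024 mm^2

3024


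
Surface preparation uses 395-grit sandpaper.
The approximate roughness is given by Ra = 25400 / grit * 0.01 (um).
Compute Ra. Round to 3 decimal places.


Ra = 25400 / 395 * 0.01
= 254 / 395
= 0.643 um

0.643


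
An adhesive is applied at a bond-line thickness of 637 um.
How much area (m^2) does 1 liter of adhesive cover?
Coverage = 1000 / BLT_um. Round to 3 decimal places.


Coverage = 1000 / 637 = 1.570 m^2

1.570


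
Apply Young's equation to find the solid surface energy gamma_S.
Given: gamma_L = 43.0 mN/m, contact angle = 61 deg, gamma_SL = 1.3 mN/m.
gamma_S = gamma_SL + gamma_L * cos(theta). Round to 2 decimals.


theta_rad = 61 * pi/180 = 1.064651
gamma_S = 1.3 + 43.0 * cos(1.064651)
= 22.15 mN/m

22.15


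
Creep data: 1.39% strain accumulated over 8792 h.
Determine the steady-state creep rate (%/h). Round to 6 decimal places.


Rate = 1.39 / 8792 = 0.000158 %/h

0.000158


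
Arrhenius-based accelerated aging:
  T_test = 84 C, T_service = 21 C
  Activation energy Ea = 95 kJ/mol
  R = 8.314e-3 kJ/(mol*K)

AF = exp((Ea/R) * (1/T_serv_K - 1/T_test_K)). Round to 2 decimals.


T_test_K = 357.15, T_serv_K = 294.15
AF = exp((95/8.314e-3) * (1/294.15 - 1/357.15))
= 946.03

946.03


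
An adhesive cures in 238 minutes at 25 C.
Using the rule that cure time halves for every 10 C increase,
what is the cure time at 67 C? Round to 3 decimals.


Factor = 2^((67 - 25) / 10) = 18.3792
Cure time = 238 / 18.3792
= 12.949 minutes

12.949


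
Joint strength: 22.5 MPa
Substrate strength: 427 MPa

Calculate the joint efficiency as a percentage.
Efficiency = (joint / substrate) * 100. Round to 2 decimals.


Efficiency = (22.5 / 427) * 100 = 5.27%

5.27


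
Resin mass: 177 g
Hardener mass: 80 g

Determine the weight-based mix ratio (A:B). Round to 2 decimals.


Ratio = 177 / 80 = 2.21

2.21


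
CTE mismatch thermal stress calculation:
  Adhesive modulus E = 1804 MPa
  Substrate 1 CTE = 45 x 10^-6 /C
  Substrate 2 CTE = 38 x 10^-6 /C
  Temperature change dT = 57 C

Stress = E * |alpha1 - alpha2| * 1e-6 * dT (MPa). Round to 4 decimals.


delta_alpha = |45 - 38| = 7 x 10^-6/C
Stress = 1804 * 7e-6 * 57
= 0.7198 MPa

0.7198


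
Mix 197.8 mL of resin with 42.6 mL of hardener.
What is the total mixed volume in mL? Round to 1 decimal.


Total = 197.8 + 42.6 = 240.4 mL

240.4


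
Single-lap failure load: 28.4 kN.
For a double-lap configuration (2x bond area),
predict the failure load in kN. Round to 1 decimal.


Failure load = 28.4 * 2 = 56.8 kN

56.8


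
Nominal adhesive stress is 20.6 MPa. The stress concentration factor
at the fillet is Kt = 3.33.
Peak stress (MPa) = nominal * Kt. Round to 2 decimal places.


Peak = 20.6 * 3.33 = 68.60 MPa

68.60


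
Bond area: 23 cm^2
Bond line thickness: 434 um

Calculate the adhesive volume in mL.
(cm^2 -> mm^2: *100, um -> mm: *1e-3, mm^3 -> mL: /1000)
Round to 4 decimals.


V = 23*100 * 434*1e-3 / 1000
= 0.9982 mL

0.9982


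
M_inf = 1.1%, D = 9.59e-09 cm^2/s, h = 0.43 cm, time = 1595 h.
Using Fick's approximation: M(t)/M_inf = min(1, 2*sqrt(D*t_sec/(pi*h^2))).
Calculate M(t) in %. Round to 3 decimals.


t = 5742000 s
ratio = min(1, 2*sqrt(9.59e-09*5742000/(pi*0.1849)))
= 0.615783
M(t) = 1.1 * 0.615783 = 0.677%

0.677


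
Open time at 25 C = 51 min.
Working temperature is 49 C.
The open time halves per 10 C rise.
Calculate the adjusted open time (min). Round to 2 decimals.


factor = 2^((49 - 25) / 10) = 5.2780
ot = 51 / 5.2780 = 9.66 min

9.66


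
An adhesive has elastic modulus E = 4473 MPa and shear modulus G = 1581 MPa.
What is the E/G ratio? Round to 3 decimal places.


E/G = 4473 / 1581 = 2.829

2.829


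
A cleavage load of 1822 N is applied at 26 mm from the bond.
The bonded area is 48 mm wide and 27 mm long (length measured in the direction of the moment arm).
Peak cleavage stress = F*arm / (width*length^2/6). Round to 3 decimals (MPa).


Moment = 1822 * 26 = 47372 N*mm
Section modulus = 48 * 729 / 6 = 34992 / 6 mm^3
Stress = 47372 / (34992 / 6) = 284232 / 34992
= 8.123 MPa

8.123


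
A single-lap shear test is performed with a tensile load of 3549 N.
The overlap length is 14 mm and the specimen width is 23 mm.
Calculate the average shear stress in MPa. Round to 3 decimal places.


Shear stress = F / (overlap * width)
= 3549 / (14 * 23)
= 3549 / 322
= 11.022 MPa

11.022


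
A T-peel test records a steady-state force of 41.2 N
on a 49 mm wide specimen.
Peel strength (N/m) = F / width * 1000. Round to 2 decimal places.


Peel strength = 41.2 / 49 * 1000
= 840.82 N/m

840.82


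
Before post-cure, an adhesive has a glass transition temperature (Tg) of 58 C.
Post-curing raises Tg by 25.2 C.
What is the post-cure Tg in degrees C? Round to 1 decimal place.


Tg_post = Tg_base + delta_Tg
= 58 + 25.2
= 83.2 C

83.2


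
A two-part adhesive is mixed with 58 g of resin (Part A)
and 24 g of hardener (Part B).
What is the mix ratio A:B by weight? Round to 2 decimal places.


Mix ratio = mass_A / mass_B
= 58 / 24
= 2.42

2.42


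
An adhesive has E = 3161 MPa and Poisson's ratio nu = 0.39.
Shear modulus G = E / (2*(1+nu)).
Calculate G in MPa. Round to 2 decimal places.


G = 3161 / (2*(1+0.39))
= 3161 / 2.78
= 1137.05 MPa

1137.05


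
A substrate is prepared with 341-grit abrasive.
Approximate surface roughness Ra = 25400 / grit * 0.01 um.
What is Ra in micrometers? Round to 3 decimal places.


Ra = 25400 / 341 * 0.01 = 0.745 um

0.745


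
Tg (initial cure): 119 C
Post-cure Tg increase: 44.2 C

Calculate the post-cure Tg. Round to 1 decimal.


Post-cure Tg = 119 + 44.2 = 163.2 C

163.2


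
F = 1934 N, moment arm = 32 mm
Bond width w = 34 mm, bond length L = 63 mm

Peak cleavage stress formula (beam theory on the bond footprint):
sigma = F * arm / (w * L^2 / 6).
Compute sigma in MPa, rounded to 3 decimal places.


sigma = (1934 * 32) / (34 * 3969 / 6)
= 61888 * 6 / 134946
= 371328 / 134946
= 2.752 MPa

2.752


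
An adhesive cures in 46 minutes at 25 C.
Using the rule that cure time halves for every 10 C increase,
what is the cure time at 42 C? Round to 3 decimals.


Factor = 2^((42 - 25) / 10) = 3.2490
Cure time = 46 / 3.2490
= 14.158 minutes

14.158


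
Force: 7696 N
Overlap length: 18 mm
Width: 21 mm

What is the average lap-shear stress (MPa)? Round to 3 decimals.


Average shear stress = F / (overlap * width)
= 7696 / (18 * 21)
= 20.360 MPa

20.360


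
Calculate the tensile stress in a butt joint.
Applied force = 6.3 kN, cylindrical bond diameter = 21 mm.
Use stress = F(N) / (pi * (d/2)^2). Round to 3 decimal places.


A = pi * 10.5^2 = 346.3606 mm^2
sigma = 6300.0 / 346.3606 = 18.189 MPa

18.189


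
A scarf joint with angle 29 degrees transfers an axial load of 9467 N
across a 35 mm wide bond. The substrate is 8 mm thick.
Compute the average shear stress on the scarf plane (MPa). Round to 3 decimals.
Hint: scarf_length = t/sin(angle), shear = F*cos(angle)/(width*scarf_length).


scarf_length = 8 / sin(29 deg) = 16.5013 mm
cos(29 deg) = 0.874620
shear stress = 9467 * 0.874620 / (35 * 16.5013)
= 14.337 MPa

14.337


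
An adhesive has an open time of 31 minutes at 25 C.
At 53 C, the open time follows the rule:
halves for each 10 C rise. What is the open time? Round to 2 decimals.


Factor = 2^((53-25)/10) = 6.9644
Open time = 31 / 6.9644 = 4.45 min

4.45


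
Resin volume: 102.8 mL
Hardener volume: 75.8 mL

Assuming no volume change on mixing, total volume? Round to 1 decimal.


V_total = 102.8 + 75.8 = 178.6 mL

178.6


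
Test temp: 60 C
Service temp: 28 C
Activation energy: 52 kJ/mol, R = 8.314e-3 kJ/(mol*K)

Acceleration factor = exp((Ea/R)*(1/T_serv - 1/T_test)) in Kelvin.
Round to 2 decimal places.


AF = exp((52/0.008314)*(1/301.15 - 1/333.15))
= 7.35

7.35


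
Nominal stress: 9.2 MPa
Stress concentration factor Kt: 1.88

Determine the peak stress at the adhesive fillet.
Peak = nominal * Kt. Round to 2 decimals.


Peak stress = 9.2 * 1.88
= 17.30 MPa

17.30


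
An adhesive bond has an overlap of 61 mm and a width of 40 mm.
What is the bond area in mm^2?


Bond area = overlap * width
= 61 * 40
= 2440 mm^2

2440


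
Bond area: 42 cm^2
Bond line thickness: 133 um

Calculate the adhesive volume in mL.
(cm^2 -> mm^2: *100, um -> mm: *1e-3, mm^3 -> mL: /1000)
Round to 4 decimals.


V = 42*100 * 133*1e-3 / 1000
= 0.5586 mL

0.5586


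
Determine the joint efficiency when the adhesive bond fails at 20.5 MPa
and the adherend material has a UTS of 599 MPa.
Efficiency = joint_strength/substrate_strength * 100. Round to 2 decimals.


Joint efficiency = 20.5 / 599 * 100
= 3.42%

3.42


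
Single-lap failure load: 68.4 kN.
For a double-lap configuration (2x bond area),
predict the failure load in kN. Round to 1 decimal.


Failure load = 68.4 * 2 = 136.8 kN

136.8


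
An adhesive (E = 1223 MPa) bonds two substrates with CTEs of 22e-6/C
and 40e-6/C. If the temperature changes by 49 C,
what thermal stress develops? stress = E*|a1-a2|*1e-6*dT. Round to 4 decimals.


Stress = 1223 * |22 - 40| * 1e-6 * 49
= 1.0787 MPa

1.0787


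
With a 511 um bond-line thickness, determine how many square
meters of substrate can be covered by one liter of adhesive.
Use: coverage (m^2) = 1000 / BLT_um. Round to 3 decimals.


Coverage = 1000 / 511 = 1.957 m^2

1.957


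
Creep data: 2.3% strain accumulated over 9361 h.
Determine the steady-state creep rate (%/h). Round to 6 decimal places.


Rate = 2.3 / 9361 = 0.000246 %/h

0.000246


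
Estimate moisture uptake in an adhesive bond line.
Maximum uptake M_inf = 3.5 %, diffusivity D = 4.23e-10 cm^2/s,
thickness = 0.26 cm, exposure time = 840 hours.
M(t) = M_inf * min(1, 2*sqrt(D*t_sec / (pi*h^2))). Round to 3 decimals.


Convert time: 840 h = 3024000 s
ratio = min(1, 2*sqrt(4.23e-10*3024000/(pi*0.26^2)))
= 0.155218
M(t) = 3.5 * 0.155218 = 0.543%

0.543


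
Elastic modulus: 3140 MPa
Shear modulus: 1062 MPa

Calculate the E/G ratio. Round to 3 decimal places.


E / G = 3140 / 1062 = 2.957

2.957


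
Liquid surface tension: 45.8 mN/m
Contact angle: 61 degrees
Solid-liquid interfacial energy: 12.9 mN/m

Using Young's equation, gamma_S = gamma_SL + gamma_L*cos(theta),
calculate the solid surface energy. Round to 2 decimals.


gamma_S = 12.9 + 45.8 * cos(61)
= 35.10 mN/m

35.10


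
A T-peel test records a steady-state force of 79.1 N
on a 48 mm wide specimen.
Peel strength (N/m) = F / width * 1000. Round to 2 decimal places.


Peel strength = 79.1 / 48 * 1000
= 1647.92 N/m

1647.92


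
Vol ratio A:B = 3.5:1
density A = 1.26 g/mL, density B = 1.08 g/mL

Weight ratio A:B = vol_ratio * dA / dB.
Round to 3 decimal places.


Weight ratio = 3.5 * 1.26 / 1.08
= 4.083

4.083


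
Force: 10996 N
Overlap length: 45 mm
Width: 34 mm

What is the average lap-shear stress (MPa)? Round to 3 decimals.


Average shear stress = F / (overlap * width)
= 10996 / (45 * 34)
= 7.187 MPa

7.187


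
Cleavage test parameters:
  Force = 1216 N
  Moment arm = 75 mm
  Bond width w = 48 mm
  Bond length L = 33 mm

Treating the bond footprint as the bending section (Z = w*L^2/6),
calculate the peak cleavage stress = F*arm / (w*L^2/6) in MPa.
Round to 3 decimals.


M = 1216 * 75 = 91200 N*mm
Z = 48 * 33^2 / 6 = 52272 / 6 mm^3
sigma = M / Z = 6 * 91200 / 52272 = 547200 / 52272
= 10.468 MPa

10.468


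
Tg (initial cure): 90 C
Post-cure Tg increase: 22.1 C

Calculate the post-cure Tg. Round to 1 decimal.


Post-cure Tg = 90 + 22.1 = 112.1 C

112.1


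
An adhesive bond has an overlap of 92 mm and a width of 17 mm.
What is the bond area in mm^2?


Bond area = overlap * width
= 92 * 17
= 1564 mm^2

1564


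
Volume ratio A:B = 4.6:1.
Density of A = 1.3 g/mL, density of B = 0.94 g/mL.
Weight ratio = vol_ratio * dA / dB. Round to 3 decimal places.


Wt ratio = 4.6 * 1.3 / 0.94
= 6.362

6.362


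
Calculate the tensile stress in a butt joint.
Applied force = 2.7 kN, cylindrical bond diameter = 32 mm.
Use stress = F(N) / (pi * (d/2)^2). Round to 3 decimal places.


A = pi * 16.0^2 = 804.2477 mm^2
sigma = 2700.0 / 804.2477 = 3.357 MPa

3.357


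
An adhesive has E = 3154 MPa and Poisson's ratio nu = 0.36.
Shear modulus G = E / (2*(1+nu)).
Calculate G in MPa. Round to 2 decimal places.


G = 3154 / (2*(1+0.36))
= 3154 / 2.72
= 1159.56 MPa

1159.56


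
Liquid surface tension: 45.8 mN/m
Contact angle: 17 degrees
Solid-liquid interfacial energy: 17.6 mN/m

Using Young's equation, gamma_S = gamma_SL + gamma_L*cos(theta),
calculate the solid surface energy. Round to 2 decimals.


gamma_S = 17.6 + 45.8 * cos(17)
= 61.40 mN/m

61.40


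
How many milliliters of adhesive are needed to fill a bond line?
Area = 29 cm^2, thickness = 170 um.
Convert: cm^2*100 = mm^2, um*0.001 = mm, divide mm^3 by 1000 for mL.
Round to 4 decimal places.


= (29 * 100) * (170 * 0.001) / 1000
= 0.4930 mL

0.4930


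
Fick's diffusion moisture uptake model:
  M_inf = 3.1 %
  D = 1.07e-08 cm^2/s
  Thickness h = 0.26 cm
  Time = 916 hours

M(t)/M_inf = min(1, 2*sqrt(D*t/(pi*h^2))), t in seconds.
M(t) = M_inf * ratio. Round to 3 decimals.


t_sec = 916 * 3600 = 3297600
ratio = 2*sqrt(1.07e-08*3297600/(pi*0.26^2))
= min(1, 0.815216)
= 0.815216
M(t) = 3.1 * 0.815216 = 2.527 %

2.527


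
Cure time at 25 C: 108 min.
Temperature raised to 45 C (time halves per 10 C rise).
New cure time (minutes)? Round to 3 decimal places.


Acceleration factor = 2^(20/10) = 4.0000
New time = 108 / 4.0000 = 27.000 min

27.000


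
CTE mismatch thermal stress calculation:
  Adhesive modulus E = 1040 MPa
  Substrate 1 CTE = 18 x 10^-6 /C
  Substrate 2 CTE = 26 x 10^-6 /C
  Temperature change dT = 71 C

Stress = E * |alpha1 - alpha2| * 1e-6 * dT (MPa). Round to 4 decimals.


delta_alpha = |18 - 26| = 8 x 10^-6/C
Stress = 1040 * 8e-6 * 71
= 0.5907 MPa

0.5907


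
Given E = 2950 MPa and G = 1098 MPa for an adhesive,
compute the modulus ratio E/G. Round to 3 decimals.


E/G ratio = 2950 / 1098 = 2.687

2.687


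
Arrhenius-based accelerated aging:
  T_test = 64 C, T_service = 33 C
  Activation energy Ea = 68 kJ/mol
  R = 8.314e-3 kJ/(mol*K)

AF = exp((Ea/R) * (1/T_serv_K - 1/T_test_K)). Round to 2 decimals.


T_test_K = 337.15, T_serv_K = 306.15
AF = exp((68/8.314e-3) * (1/306.15 - 1/337.15))
= 11.66

11.66


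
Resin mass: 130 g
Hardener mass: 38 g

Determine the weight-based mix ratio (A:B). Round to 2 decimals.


Ratio = 130 / 38 = 3.42

3.42


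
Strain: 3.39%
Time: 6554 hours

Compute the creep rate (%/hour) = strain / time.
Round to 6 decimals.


Creep rate = 3.39 / 6554
= 0.000517 %/h

0.000517


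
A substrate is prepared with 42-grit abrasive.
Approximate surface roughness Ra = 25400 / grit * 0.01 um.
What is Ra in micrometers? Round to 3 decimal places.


Ra = 25400 / 42 * 0.01 = 6.048 um

6.048
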